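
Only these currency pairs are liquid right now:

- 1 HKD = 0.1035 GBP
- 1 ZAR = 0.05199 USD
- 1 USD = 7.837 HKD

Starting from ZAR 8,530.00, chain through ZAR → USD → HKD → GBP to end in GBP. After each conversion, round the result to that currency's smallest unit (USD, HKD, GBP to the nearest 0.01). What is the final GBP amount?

ZAR 8,530.00 × 0.05199 = USD 443.47
USD 443.47 × 7.837 = HKD 3,475.47
HKD 3,475.47 × 0.1035 = GBP 359.71

GBP 359.71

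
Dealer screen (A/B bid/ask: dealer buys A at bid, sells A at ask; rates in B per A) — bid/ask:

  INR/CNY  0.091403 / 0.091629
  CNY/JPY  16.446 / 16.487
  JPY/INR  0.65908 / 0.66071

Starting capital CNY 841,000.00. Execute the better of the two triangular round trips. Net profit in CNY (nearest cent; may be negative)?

Best loop CNY → INR → JPY → CNY:
CNY 841,000.00 ÷ 0.091629 (buy INR at ask) = INR 9,178,316.91
INR 9,178,316.91 ÷ 0.66071 (buy JPY at ask) = JPY 13,891,597
JPY 13,891,597 ÷ 16.487 (buy CNY at ask) = CNY 842,578.81

Net profit: CNY 1,578.81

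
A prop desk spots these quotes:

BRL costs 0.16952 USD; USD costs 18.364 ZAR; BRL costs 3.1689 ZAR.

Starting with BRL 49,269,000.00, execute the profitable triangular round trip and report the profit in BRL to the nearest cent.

Profit: BRL 883,669.49

Profitable loop is BRL → ZAR → USD → BRL:
BRL 49,269,000.00 × 3.1689 = ZAR 156,128,534.10
ZAR 156,128,534.10 ÷ 18.364 = USD 8,501,880.53
USD 8,501,880.53 ÷ 0.16952 = BRL 50,152,669.49
Profit = BRL 50,152,669.49 − BRL 49,269,000.00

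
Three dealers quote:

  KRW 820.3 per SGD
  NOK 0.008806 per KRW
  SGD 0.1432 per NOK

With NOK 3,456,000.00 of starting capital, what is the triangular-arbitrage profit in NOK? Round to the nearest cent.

Profitable loop is NOK → SGD → KRW → NOK:
NOK 3,456,000.00 × 0.1432 = SGD 494,899.20
SGD 494,899.20 × 820.3 = KRW 405,965,814
KRW 405,965,814 × 0.008806 = NOK 3,574,934.96
Profit = NOK 3,574,934.96 − NOK 3,456,000.00

Profit: NOK 118,934.96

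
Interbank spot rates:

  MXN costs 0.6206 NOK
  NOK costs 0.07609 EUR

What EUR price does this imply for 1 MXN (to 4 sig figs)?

1 MXN × 0.6206 = 0.6206 NOK
0.6206 NOK × 0.07609 = 0.0472215 EUR

MXN/EUR = 0.04722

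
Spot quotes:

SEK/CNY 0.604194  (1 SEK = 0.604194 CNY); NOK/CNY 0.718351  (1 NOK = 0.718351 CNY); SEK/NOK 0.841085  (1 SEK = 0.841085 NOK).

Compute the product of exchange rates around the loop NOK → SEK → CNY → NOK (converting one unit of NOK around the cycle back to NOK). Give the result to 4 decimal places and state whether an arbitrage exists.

Around NOK → SEK → CNY → NOK: 1 ÷ 0.841085 × 0.604194 ÷ 0.718351 = 1.000000
Product ≈ 1 (deviation 0.000%, within rounding noise).

1.0000 (no arbitrage)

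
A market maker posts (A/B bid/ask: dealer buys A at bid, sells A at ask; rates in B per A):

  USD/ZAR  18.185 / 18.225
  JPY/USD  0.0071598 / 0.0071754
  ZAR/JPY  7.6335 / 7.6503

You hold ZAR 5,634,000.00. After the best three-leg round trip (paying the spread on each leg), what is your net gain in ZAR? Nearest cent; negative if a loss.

Net result: ZAR -2,491.77 (no profitable arbitrage after spreads)

Best loop ZAR → USD → JPY → ZAR:
ZAR 5,634,000.00 ÷ 18.225 (buy USD at ask) = USD 309,135.80
USD 309,135.80 ÷ 0.0071754 (buy JPY at ask) = JPY 43,082,727
JPY 43,082,727 ÷ 7.6503 (buy ZAR at ask) = ZAR 5,631,508.23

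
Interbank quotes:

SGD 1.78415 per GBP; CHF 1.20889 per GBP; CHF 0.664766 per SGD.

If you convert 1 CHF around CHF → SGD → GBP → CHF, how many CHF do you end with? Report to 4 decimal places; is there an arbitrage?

Around CHF → SGD → GBP → CHF: 1 ÷ 0.664766 ÷ 1.78415 × 1.20889 = 1.019264
Product > 1; profitable direction is CHF → SGD → GBP → CHF.

1.0193 (arbitrage exists)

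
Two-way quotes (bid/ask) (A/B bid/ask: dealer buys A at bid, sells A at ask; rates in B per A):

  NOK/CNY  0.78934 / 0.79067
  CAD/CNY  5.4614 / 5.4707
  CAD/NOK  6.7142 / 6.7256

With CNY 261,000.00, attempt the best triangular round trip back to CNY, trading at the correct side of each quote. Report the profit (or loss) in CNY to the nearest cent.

Best loop CNY → NOK → CAD → CNY:
CNY 261,000.00 ÷ 0.79067 (buy NOK at ask) = NOK 330,099.79
NOK 330,099.79 ÷ 6.7256 (buy CAD at ask) = CAD 49,081.09
CAD 49,081.09 × 5.4614 (sell CAD at bid) = CNY 268,051.47

Net profit: CNY 7,051.47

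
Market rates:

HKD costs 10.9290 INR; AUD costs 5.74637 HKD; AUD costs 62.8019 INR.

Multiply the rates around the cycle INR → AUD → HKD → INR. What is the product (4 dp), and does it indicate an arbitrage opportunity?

1.0000 (no arbitrage)

Around INR → AUD → HKD → INR: 1 ÷ 62.8019 × 5.74637 × 10.9290 = 1.000003
Product ≈ 1 (deviation 0.000%, within rounding noise).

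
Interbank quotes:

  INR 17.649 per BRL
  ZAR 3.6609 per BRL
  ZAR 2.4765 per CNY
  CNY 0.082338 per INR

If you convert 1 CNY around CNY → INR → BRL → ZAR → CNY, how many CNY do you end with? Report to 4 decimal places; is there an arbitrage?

1.0173 (arbitrage exists)

Around CNY → INR → BRL → ZAR → CNY: 1 ÷ 0.082338 ÷ 17.649 × 3.6609 ÷ 2.4765 = 1.017253
Product > 1; profitable direction is CNY → INR → BRL → ZAR → CNY.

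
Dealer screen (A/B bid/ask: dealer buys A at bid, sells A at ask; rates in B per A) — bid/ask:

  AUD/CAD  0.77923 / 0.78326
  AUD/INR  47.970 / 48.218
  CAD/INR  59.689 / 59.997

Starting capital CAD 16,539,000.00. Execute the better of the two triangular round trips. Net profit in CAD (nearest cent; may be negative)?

Best loop CAD → AUD → INR → CAD:
CAD 16,539,000.00 ÷ 0.78326 (buy AUD at ask) = AUD 21,115,593.80
AUD 21,115,593.80 × 47.970 (sell AUD at bid) = INR 1,012,915,034.60
INR 1,012,915,034.60 ÷ 59.997 (buy CAD at ask) = CAD 16,882,761.38

Net profit: CAD 343,761.38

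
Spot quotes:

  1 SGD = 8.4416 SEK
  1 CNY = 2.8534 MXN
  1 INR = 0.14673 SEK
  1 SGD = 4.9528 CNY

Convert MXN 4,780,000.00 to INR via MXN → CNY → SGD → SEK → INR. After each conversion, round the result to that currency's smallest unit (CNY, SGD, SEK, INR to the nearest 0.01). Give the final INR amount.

INR 19,458,990.32

MXN 4,780,000.00 ÷ 2.8534 = CNY 1,675,194.50
CNY 1,675,194.50 ÷ 4.9528 = SGD 338,231.81
SGD 338,231.81 × 8.4416 = SEK 2,855,217.65
SEK 2,855,217.65 ÷ 0.14673 = INR 19,458,990.32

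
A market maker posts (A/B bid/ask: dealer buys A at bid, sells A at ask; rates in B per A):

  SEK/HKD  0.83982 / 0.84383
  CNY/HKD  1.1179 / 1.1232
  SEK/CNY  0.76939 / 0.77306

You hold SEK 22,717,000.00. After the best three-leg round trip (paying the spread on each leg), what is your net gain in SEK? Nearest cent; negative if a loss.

Best loop SEK → CNY → HKD → SEK:
SEK 22,717,000.00 × 0.76939 (sell SEK at bid) = CNY 17,478,232.63
CNY 17,478,232.63 × 1.1179 (sell CNY at bid) = HKD 19,538,916.26
HKD 19,538,916.26 ÷ 0.84383 (buy SEK at ask) = SEK 23,155,038.64

Net profit: SEK 438,038.64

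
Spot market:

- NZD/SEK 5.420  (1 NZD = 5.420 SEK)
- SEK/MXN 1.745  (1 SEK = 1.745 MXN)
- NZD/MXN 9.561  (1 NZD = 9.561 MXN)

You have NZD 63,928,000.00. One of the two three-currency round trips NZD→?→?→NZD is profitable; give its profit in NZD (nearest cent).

Profit: NZD 696,875.29

Profitable loop is NZD → MXN → SEK → NZD:
NZD 63,928,000.00 × 9.561 = MXN 611,215,608.00
MXN 611,215,608.00 ÷ 1.745 = SEK 350,266,824.07
SEK 350,266,824.07 ÷ 5.420 = NZD 64,624,875.29
Profit = NZD 64,624,875.29 − NZD 63,928,000.00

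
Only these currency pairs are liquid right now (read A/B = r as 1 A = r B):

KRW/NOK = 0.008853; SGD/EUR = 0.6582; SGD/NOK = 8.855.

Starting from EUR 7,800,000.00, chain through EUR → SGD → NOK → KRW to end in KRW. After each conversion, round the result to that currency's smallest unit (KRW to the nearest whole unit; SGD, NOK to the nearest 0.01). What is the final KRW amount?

EUR 7,800,000.00 ÷ 0.6582 = SGD 11,850,501.37
SGD 11,850,501.37 × 8.855 = NOK 104,936,189.63
NOK 104,936,189.63 ÷ 0.008853 = KRW 11,853,178,542

KRW 11,853,178,542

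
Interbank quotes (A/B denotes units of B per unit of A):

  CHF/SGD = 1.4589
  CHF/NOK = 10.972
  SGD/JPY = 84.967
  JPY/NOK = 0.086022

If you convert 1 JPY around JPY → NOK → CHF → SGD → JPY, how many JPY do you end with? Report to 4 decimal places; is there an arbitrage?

0.9719 (arbitrage exists)

Around JPY → NOK → CHF → SGD → JPY: 1 × 0.086022 ÷ 10.972 × 1.4589 × 84.967 = 0.971851
Product < 1; profitable direction is JPY → SGD → CHF → NOK → JPY.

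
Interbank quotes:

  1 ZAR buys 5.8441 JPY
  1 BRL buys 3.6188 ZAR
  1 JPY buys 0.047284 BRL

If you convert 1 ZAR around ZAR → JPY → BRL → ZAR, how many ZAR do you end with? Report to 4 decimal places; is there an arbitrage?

1.0000 (no arbitrage)

Around ZAR → JPY → BRL → ZAR: 1 × 5.8441 × 0.047284 × 3.6188 = 0.999992
Product ≈ 1 (deviation 0.001%, within rounding noise).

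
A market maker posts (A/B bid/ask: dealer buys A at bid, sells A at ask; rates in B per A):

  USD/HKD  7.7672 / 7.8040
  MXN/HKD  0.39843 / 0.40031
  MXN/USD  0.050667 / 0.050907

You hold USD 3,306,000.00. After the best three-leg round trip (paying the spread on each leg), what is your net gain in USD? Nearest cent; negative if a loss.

Best loop USD → MXN → HKD → USD:
USD 3,306,000.00 ÷ 0.050907 (buy MXN at ask) = MXN 64,941,952.97
MXN 64,941,952.97 × 0.39843 (sell MXN at bid) = HKD 25,874,822.32
HKD 25,874,822.32 ÷ 7.8040 (buy USD at ask) = USD 3,315,584.61

Net profit: USD 9,584.61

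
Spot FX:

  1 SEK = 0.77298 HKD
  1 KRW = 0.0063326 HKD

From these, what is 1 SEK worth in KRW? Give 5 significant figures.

SEK/KRW = 122.06

1 SEK × 0.77298 = 0.77298 HKD
0.77298 HKD ÷ 0.0063326 = 122.064 KRW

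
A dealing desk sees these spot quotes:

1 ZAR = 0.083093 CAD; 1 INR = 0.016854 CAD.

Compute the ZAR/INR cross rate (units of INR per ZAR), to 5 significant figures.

ZAR/INR = 4.9302

1 ZAR × 0.083093 = 0.083093 CAD
0.083093 CAD ÷ 0.016854 = 4.93016 INR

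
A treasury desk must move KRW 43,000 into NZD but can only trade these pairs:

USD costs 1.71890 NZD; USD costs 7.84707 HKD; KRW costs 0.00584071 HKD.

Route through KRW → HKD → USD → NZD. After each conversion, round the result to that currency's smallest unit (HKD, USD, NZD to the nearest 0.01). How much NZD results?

KRW 43,000 × 0.00584071 = HKD 251.15
HKD 251.15 ÷ 7.84707 = USD 32.01
USD 32.01 × 1.71890 = NZD 55.02

NZD 55.02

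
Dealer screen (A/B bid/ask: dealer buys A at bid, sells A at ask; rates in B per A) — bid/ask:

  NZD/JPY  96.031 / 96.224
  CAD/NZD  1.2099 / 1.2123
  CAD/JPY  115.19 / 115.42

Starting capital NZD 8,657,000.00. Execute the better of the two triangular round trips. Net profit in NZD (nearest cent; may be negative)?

Best loop NZD → JPY → CAD → NZD:
NZD 8,657,000.00 × 96.031 (sell NZD at bid) = JPY 831,340,367
JPY 831,340,367 ÷ 115.42 (buy CAD at ask) = CAD 7,202,741.01
CAD 7,202,741.01 × 1.2099 (sell CAD at bid) = NZD 8,714,596.34

Net profit: NZD 57,596.34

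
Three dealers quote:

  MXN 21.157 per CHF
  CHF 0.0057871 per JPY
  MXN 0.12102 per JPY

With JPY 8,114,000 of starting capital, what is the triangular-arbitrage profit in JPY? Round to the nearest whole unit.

Profit: JPY 95,051

Profitable loop is JPY → CHF → MXN → JPY:
JPY 8,114,000 × 0.0057871 = CHF 46,956.53
CHF 46,956.53 × 21.157 = MXN 993,459.29
MXN 993,459.29 ÷ 0.12102 = JPY 8,209,051
Profit = JPY 8,209,051 − JPY 8,114,000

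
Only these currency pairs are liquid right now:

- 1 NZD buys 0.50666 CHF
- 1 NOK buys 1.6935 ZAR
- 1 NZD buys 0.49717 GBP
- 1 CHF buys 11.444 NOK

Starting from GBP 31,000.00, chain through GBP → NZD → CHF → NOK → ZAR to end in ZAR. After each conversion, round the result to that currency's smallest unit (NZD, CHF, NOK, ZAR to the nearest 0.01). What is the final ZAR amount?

GBP 31,000.00 ÷ 0.49717 = NZD 62,352.92
NZD 62,352.92 × 0.50666 = CHF 31,591.73
CHF 31,591.73 × 11.444 = NOK 361,535.76
NOK 361,535.76 × 1.6935 = ZAR 612,260.81

ZAR 612,260.81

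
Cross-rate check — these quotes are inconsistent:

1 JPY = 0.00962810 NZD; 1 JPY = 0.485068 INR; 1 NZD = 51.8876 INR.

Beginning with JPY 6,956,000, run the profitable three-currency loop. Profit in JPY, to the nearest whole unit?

Profitable loop is JPY → NZD → INR → JPY:
JPY 6,956,000 × 0.00962810 = NZD 66,973.06
NZD 66,973.06 × 51.8876 = INR 3,475,071.53
INR 3,475,071.53 ÷ 0.485068 = JPY 7,164,091
Profit = JPY 7,164,091 − JPY 6,956,000

Profit: JPY 208,091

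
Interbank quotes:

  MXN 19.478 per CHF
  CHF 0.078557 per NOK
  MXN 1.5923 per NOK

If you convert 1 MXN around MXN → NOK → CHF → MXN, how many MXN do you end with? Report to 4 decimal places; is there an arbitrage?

0.9610 (arbitrage exists)

Around MXN → NOK → CHF → MXN: 1 ÷ 1.5923 × 0.078557 × 19.478 = 0.960958
Product < 1; profitable direction is MXN → CHF → NOK → MXN.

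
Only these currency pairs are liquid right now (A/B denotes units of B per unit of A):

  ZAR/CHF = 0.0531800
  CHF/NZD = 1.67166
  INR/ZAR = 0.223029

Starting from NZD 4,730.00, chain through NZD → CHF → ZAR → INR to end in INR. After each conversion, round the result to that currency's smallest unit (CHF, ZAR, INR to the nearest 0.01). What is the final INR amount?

INR 238,563.01

NZD 4,730.00 ÷ 1.67166 = CHF 2,829.52
CHF 2,829.52 ÷ 0.0531800 = ZAR 53,206.47
ZAR 53,206.47 ÷ 0.223029 = INR 238,563.01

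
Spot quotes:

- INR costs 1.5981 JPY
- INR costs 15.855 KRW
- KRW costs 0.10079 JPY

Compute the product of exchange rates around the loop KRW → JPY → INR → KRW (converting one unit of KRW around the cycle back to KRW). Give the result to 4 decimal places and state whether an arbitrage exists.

1.0000 (no arbitrage)

Around KRW → JPY → INR → KRW: 1 × 0.10079 ÷ 1.5981 × 15.855 = 0.999953
Product ≈ 1 (deviation 0.005%, within rounding noise).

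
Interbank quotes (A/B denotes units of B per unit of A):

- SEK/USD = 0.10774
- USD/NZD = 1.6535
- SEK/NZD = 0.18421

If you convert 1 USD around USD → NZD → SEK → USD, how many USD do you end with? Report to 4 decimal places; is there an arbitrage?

Around USD → NZD → SEK → USD: 1 × 1.6535 ÷ 0.18421 × 0.10774 = 0.967092
Product < 1; profitable direction is USD → SEK → NZD → USD.

0.9671 (arbitrage exists)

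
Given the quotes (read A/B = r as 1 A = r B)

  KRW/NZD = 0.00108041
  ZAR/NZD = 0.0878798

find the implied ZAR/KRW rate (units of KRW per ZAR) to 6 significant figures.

ZAR/KRW = 81.3393

1 ZAR × 0.0878798 = 0.0878798 NZD
0.0878798 NZD ÷ 0.00108041 = 81.3393 KRW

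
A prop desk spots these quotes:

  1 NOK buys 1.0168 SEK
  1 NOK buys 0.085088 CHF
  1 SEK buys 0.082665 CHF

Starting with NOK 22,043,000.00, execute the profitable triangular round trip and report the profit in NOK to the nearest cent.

Profit: NOK 271,225.04

Profitable loop is NOK → CHF → SEK → NOK:
NOK 22,043,000.00 × 0.085088 = CHF 1,875,594.78
CHF 1,875,594.78 ÷ 0.082665 = SEK 22,689,104.02
SEK 22,689,104.02 ÷ 1.0168 = NOK 22,314,225.04
Profit = NOK 22,314,225.04 − NOK 22,043,000.00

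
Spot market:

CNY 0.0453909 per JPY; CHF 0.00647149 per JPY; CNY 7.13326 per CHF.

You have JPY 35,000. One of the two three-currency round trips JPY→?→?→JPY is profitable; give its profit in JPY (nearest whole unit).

Profitable loop is JPY → CHF → CNY → JPY:
JPY 35,000 × 0.00647149 = CHF 226.50
CHF 226.50 × 7.13326 = CNY 1,615.70
CNY 1,615.70 ÷ 0.0453909 = JPY 35,595
Profit = JPY 35,595 − JPY 35,000

Profit: JPY 595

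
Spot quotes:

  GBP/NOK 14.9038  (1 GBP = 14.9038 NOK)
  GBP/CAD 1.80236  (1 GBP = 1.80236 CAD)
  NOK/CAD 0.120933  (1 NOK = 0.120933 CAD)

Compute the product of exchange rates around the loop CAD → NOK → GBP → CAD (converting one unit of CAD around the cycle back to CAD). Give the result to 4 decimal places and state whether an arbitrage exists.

Around CAD → NOK → GBP → CAD: 1 ÷ 0.120933 ÷ 14.9038 × 1.80236 = 0.999999
Product ≈ 1 (deviation 0.000%, within rounding noise).

1.0000 (no arbitrage)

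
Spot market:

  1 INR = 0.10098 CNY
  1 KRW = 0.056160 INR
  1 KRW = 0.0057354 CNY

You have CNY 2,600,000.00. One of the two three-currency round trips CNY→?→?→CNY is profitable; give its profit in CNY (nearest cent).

Profitable loop is CNY → INR → KRW → CNY:
CNY 2,600,000.00 ÷ 0.10098 = INR 25,747,672.81
INR 25,747,672.81 ÷ 0.056160 = KRW 458,469,957
KRW 458,469,957 × 0.0057354 = CNY 2,629,508.59
Profit = CNY 2,629,508.59 − CNY 2,600,000.00

Profit: CNY 29,508.59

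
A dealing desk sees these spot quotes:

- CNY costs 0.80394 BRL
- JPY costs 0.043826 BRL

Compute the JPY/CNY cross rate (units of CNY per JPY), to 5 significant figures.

1 JPY × 0.043826 = 0.043826 BRL
0.043826 BRL ÷ 0.80394 = 0.054514 CNY

JPY/CNY = 0.054514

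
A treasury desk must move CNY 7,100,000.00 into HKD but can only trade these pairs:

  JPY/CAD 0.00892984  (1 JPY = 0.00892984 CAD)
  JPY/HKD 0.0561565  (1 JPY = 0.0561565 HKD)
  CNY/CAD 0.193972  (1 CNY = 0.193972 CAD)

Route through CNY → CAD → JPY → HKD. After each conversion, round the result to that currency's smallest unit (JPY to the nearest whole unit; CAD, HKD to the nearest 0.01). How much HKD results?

HKD 8,660,714.99

CNY 7,100,000.00 × 0.193972 = CAD 1,377,201.20
CAD 1,377,201.20 ÷ 0.00892984 = JPY 154,224,622
JPY 154,224,622 × 0.0561565 = HKD 8,660,714.99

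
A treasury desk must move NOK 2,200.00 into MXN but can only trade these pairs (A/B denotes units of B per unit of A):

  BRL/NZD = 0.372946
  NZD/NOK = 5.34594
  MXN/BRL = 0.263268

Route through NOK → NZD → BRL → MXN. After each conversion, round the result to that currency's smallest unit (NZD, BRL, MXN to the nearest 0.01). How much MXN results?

MXN 4,191.39

NOK 2,200.00 ÷ 5.34594 = NZD 411.53
NZD 411.53 ÷ 0.372946 = BRL 1,103.46
BRL 1,103.46 ÷ 0.263268 = MXN 4,191.39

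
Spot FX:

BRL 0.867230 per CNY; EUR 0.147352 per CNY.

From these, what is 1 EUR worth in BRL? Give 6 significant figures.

EUR/BRL = 5.88543

1 EUR ÷ 0.147352 = 6.78647 CNY
6.78647 CNY × 0.867230 = 5.88543 BRL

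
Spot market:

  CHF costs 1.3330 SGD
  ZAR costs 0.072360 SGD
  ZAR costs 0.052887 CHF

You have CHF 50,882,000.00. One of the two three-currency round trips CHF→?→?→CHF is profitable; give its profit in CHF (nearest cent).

Profitable loop is CHF → ZAR → SGD → CHF:
CHF 50,882,000.00 ÷ 0.052887 = ZAR 962,088,982.17
ZAR 962,088,982.17 × 0.072360 = SGD 69,616,758.75
SGD 69,616,758.75 ÷ 1.3330 = CHF 52,225,625.47
Profit = CHF 52,225,625.47 − CHF 50,882,000.00

Profit: CHF 1,343,625.47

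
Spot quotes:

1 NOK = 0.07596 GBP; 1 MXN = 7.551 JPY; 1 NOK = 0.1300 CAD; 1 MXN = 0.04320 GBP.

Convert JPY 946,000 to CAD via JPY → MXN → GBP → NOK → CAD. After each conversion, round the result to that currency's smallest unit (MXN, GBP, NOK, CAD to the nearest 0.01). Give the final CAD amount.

JPY 946,000 ÷ 7.551 = MXN 125,281.42
MXN 125,281.42 × 0.04320 = GBP 5,412.16
GBP 5,412.16 ÷ 0.07596 = NOK 71,250.13
NOK 71,250.13 × 0.1300 = CAD 9,262.52

CAD 9,262.52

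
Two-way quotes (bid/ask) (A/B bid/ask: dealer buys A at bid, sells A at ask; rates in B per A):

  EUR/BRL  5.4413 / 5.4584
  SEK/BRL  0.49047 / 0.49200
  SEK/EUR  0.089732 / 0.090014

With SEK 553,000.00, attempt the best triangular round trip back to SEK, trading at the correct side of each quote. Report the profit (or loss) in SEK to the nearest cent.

Net result: SEK -970.66 (no profitable arbitrage after spreads)

Best loop SEK → BRL → EUR → SEK:
SEK 553,000.00 × 0.49047 (sell SEK at bid) = BRL 271,229.91
BRL 271,229.91 ÷ 5.4584 (buy EUR at ask) = EUR 49,690.37
EUR 49,690.37 ÷ 0.090014 (buy SEK at ask) = SEK 552,029.34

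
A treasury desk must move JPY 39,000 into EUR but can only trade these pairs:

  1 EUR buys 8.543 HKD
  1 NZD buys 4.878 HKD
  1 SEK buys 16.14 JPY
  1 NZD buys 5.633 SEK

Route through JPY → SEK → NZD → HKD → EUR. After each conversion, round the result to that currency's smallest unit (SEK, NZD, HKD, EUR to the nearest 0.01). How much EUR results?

EUR 244.94

JPY 39,000 ÷ 16.14 = SEK 2,416.36
SEK 2,416.36 ÷ 5.633 = NZD 428.97
NZD 428.97 × 4.878 = HKD 2,092.52
HKD 2,092.52 ÷ 8.543 = EUR 244.94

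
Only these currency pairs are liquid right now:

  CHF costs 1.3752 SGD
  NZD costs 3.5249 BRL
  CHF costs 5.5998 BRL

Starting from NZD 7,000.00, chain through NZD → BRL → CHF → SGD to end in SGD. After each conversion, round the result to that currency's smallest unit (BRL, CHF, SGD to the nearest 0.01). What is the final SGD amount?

SGD 6,059.52

NZD 7,000.00 × 3.5249 = BRL 24,674.30
BRL 24,674.30 ÷ 5.5998 = CHF 4,406.28
CHF 4,406.28 × 1.3752 = SGD 6,059.52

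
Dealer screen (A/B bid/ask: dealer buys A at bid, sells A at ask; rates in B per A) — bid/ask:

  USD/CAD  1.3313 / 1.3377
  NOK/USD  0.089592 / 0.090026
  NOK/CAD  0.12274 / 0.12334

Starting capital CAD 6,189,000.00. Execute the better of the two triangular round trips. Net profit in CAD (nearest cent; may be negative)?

Net profit: CAD 118,829.13

Best loop CAD → USD → NOK → CAD:
CAD 6,189,000.00 ÷ 1.3377 (buy USD at ask) = USD 4,626,597.89
USD 4,626,597.89 ÷ 0.090026 (buy NOK at ask) = NOK 51,391,796.72
NOK 51,391,796.72 × 0.12274 (sell NOK at bid) = CAD 6,307,829.13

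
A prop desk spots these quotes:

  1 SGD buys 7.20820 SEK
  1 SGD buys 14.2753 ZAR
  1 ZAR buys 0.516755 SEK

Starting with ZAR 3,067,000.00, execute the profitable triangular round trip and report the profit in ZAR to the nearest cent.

Profit: ZAR 71,751.11

Profitable loop is ZAR → SEK → SGD → ZAR:
ZAR 3,067,000.00 × 0.516755 = SEK 1,584,887.58
SEK 1,584,887.58 ÷ 7.20820 = SGD 219,872.86
SGD 219,872.86 × 14.2753 = ZAR 3,138,751.11
Profit = ZAR 3,138,751.11 − ZAR 3,067,000.00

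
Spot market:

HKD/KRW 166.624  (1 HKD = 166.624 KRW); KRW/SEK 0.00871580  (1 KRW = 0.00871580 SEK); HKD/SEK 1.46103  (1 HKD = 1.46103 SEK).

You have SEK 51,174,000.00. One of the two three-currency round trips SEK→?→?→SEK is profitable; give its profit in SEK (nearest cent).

Profitable loop is SEK → KRW → HKD → SEK:
SEK 51,174,000.00 ÷ 0.00871580 = KRW 5,871,405,952
KRW 5,871,405,952 ÷ 166.624 = HKD 35,237,456.50
HKD 35,237,456.50 × 1.46103 = SEK 51,482,981.08
Profit = SEK 51,482,981.08 − SEK 51,174,000.00

Profit: SEK 308,981.08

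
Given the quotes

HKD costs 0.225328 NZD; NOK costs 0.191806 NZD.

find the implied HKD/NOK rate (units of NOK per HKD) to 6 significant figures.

1 HKD × 0.225328 = 0.225328 NZD
0.225328 NZD ÷ 0.191806 = 1.17477 NOK

HKD/NOK = 1.17477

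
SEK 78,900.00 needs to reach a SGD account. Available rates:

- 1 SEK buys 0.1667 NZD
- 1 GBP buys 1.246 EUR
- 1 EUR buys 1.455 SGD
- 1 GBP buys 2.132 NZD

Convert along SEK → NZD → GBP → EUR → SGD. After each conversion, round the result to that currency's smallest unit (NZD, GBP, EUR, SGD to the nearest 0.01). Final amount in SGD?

SEK 78,900.00 × 0.1667 = NZD 13,152.63
NZD 13,152.63 ÷ 2.132 = GBP 6,169.15
GBP 6,169.15 × 1.246 = EUR 7,686.76
EUR 7,686.76 × 1.455 = SGD 11,184.24

SGD 11,184.24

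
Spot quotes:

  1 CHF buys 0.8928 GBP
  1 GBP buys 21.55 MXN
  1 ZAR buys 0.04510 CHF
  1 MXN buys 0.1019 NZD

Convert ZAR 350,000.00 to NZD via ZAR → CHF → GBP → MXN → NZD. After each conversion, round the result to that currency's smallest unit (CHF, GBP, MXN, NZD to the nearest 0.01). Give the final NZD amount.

NZD 30,947.12

ZAR 350,000.00 × 0.04510 = CHF 15,785.00
CHF 15,785.00 × 0.8928 = GBP 14,092.85
GBP 14,092.85 × 21.55 = MXN 303,700.92
MXN 303,700.92 × 0.1019 = NZD 30,947.12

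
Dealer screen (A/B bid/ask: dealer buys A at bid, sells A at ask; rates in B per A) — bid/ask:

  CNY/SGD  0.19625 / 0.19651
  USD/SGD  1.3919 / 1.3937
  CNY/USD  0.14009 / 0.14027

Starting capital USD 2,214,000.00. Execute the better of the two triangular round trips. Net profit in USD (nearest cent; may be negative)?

Best loop USD → CNY → SGD → USD:
USD 2,214,000.00 ÷ 0.14027 (buy CNY at ask) = CNY 15,783,845.44
CNY 15,783,845.44 × 0.19625 (sell CNY at bid) = SGD 3,097,579.67
SGD 3,097,579.67 ÷ 1.3937 (buy USD at ask) = USD 2,222,558.42

Net profit: USD 8,558.42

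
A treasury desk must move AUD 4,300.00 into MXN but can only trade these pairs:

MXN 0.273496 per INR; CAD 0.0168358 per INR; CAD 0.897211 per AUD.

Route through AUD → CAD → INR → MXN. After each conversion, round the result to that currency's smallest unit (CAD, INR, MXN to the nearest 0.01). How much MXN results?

AUD 4,300.00 × 0.897211 = CAD 3,858.01
CAD 3,858.01 ÷ 0.0168358 = INR 229,155.13
INR 229,155.13 × 0.273496 = MXN 62,673.01

MXN 62,673.01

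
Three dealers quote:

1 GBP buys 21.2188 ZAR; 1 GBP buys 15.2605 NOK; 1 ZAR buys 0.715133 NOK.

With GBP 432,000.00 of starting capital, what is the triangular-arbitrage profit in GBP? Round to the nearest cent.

Profitable loop is GBP → NOK → ZAR → GBP:
GBP 432,000.00 × 15.2605 = NOK 6,592,536.00
NOK 6,592,536.00 ÷ 0.715133 = ZAR 9,218,615.28
ZAR 9,218,615.28 ÷ 21.2188 = GBP 434,455.07
Profit = GBP 434,455.07 − GBP 432,000.00

Profit: GBP 2,455.07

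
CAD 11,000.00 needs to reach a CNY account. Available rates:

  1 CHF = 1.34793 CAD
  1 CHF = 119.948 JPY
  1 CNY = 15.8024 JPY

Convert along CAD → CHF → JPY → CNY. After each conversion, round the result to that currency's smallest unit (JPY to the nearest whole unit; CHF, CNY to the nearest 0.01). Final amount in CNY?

CNY 61,943.44

CAD 11,000.00 ÷ 1.34793 = CHF 8,160.66
CHF 8,160.66 × 119.948 = JPY 978,855
JPY 978,855 ÷ 15.8024 = CNY 61,943.44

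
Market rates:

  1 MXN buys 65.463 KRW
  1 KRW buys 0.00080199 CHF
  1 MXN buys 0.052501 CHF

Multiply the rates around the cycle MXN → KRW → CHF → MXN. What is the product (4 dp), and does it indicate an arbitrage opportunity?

Around MXN → KRW → CHF → MXN: 1 × 65.463 × 0.00080199 ÷ 0.052501 = 0.999994
Product ≈ 1 (deviation 0.001%, within rounding noise).

1.0000 (no arbitrage)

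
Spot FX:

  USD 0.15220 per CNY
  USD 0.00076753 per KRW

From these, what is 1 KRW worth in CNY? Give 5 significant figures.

KRW/CNY = 0.0050429

1 KRW × 0.00076753 = 0.00076753 USD
0.00076753 USD ÷ 0.15220 = 0.0050429 CNY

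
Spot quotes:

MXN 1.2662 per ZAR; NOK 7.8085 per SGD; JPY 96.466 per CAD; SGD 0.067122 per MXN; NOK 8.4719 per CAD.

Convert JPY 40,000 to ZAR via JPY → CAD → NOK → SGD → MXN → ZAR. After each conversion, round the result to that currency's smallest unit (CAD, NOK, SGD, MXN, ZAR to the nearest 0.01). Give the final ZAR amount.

JPY 40,000 ÷ 96.466 = CAD 414.65
CAD 414.65 × 8.4719 = NOK 3,512.87
NOK 3,512.87 ÷ 7.8085 = SGD 449.88
SGD 449.88 ÷ 0.067122 = MXN 6,702.42
MXN 6,702.42 ÷ 1.2662 = ZAR 5,293.33

ZAR 5,293.33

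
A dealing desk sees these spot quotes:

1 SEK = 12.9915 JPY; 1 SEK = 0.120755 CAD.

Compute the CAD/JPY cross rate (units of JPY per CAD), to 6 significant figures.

CAD/JPY = 107.586

1 CAD ÷ 0.120755 = 8.28123 SEK
8.28123 SEK × 12.9915 = 107.586 JPY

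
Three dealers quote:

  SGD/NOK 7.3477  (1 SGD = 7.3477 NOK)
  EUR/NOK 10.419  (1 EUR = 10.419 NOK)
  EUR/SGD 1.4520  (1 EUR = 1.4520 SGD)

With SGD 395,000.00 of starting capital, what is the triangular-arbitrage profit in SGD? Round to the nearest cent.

Profit: SGD 9,472.58

Profitable loop is SGD → NOK → EUR → SGD:
SGD 395,000.00 × 7.3477 = NOK 2,902,341.50
NOK 2,902,341.50 ÷ 10.419 = EUR 278,562.39
EUR 278,562.39 × 1.4520 = SGD 404,472.58
Profit = SGD 404,472.58 − SGD 395,000.00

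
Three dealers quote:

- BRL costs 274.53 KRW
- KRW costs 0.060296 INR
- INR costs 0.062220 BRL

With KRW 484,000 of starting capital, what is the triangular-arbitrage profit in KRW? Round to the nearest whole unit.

Profitable loop is KRW → INR → BRL → KRW:
KRW 484,000 × 0.060296 = INR 29,183.26
INR 29,183.26 × 0.062220 = BRL 1,815.78
BRL 1,815.78 × 274.53 = KRW 498,487
Profit = KRW 498,487 − KRW 484,000

Profit: KRW 14,487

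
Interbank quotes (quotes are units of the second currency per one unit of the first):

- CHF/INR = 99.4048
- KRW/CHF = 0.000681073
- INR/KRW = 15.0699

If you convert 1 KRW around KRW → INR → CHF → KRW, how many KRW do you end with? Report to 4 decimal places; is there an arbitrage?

0.9801 (arbitrage exists)

Around KRW → INR → CHF → KRW: 1 ÷ 15.0699 ÷ 99.4048 ÷ 0.000681073 = 0.980141
Product < 1; profitable direction is KRW → CHF → INR → KRW.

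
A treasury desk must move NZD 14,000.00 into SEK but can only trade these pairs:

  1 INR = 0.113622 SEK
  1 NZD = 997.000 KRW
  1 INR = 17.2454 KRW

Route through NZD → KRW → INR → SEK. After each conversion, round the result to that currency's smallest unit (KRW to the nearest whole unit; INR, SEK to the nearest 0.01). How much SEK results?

NZD 14,000.00 × 997.000 = KRW 13,958,000
KRW 13,958,000 ÷ 17.2454 = INR 809,375.25
INR 809,375.25 × 0.113622 = SEK 91,962.83

SEK 91,962.83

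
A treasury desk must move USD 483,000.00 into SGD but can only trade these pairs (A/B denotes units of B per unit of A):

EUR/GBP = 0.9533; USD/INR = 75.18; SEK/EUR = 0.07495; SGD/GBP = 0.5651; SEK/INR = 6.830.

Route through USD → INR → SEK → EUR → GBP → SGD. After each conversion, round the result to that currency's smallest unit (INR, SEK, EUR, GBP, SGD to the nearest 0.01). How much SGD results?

SGD 672,209.54

USD 483,000.00 × 75.18 = INR 36,311,940.00
INR 36,311,940.00 ÷ 6.830 = SEK 5,316,535.87
SEK 5,316,535.87 × 0.07495 = EUR 398,474.36
EUR 398,474.36 × 0.9533 = GBP 379,865.61
GBP 379,865.61 ÷ 0.5651 = SGD 672,209.54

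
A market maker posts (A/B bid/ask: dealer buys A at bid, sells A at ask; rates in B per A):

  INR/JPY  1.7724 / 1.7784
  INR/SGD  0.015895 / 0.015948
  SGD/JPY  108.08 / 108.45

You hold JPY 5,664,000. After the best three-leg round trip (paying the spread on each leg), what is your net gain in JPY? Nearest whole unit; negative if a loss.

Net profit: JPY 140,291

Best loop JPY → SGD → INR → JPY:
JPY 5,664,000 ÷ 108.45 (buy SGD at ask) = SGD 52,226.83
SGD 52,226.83 ÷ 0.015948 (buy INR at ask) = INR 3,274,820.21
INR 3,274,820.21 × 1.7724 (sell INR at bid) = JPY 5,804,291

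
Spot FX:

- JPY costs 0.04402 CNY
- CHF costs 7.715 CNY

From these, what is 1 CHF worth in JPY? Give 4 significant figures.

CHF/JPY = 175.3

1 CHF × 7.715 = 7.715 CNY
7.715 CNY ÷ 0.04402 = 175.261 JPY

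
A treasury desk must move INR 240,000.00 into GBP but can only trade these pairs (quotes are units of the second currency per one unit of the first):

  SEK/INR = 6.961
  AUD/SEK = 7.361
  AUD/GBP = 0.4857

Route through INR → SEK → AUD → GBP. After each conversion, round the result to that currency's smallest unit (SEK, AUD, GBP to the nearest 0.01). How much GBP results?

INR 240,000.00 ÷ 6.961 = SEK 34,477.80
SEK 34,477.80 ÷ 7.361 = AUD 4,683.85
AUD 4,683.85 × 0.4857 = GBP 2,274.95

GBP 2,274.95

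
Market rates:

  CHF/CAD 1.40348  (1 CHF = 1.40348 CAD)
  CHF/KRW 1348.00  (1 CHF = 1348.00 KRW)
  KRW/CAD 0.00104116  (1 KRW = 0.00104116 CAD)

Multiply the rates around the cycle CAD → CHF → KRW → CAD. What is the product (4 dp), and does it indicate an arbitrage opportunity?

Around CAD → CHF → KRW → CAD: 1 ÷ 1.40348 × 1348.00 × 0.00104116 = 1.000003
Product ≈ 1 (deviation 0.000%, within rounding noise).

1.0000 (no arbitrage)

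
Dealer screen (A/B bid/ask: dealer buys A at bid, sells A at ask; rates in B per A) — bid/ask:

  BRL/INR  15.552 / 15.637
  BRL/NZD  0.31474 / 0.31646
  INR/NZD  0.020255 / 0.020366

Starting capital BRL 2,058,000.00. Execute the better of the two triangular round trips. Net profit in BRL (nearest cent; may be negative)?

Net result: BRL -9,457.20 (no profitable arbitrage after spreads)

Best loop BRL → INR → NZD → BRL:
BRL 2,058,000.00 × 15.552 (sell BRL at bid) = INR 32,006,016.00
INR 32,006,016.00 × 0.020255 (sell INR at bid) = NZD 648,281.85
NZD 648,281.85 ÷ 0.31646 (buy BRL at ask) = BRL 2,048,542.80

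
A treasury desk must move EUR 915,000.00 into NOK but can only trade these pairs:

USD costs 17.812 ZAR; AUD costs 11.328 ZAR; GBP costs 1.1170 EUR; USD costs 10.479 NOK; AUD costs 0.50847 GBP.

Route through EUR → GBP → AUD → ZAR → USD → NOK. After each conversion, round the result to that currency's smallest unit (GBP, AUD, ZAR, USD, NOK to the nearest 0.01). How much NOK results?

NOK 10,736,506.23

EUR 915,000.00 ÷ 1.1170 = GBP 819,158.46
GBP 819,158.46 ÷ 0.50847 = AUD 1,611,026.14
AUD 1,611,026.14 × 11.328 = ZAR 18,249,704.11
ZAR 18,249,704.11 ÷ 17.812 = USD 1,024,573.55
USD 1,024,573.55 × 10.479 = NOK 10,736,506.23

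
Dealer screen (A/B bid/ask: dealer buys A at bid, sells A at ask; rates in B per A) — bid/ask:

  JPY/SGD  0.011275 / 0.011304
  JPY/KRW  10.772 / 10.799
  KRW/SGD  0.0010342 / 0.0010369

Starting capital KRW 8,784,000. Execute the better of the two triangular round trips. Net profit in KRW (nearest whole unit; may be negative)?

Best loop KRW → JPY → SGD → KRW:
KRW 8,784,000 ÷ 10.799 (buy JPY at ask) = JPY 813,409
JPY 813,409 × 0.011275 (sell JPY at bid) = SGD 9,171.18
SGD 9,171.18 ÷ 0.0010369 (buy KRW at ask) = KRW 8,844,809

Net profit: KRW 60,809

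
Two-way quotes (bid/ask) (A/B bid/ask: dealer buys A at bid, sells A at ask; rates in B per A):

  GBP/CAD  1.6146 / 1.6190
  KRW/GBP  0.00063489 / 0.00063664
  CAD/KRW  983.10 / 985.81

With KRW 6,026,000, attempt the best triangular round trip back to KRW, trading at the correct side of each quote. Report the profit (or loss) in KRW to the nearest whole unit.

Net profit: KRW 46,818

Best loop KRW → GBP → CAD → KRW:
KRW 6,026,000 × 0.00063489 (sell KRW at bid) = GBP 3,825.85
GBP 3,825.85 × 1.6146 (sell GBP at bid) = CAD 6,177.21
CAD 6,177.21 × 983.10 (sell CAD at bid) = KRW 6,072,818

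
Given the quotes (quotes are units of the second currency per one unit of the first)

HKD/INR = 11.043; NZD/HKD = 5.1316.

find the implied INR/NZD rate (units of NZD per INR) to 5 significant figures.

INR/NZD = 0.017647

1 INR ÷ 11.043 = 0.0905551 HKD
0.0905551 HKD ÷ 5.1316 = 0.0176466 NZD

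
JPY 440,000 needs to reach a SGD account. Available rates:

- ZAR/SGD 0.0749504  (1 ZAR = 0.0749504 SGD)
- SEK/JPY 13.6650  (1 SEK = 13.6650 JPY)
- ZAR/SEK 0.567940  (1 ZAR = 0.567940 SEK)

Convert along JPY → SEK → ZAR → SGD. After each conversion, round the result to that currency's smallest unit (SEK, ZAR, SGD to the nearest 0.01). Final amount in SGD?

JPY 440,000 ÷ 13.6650 = SEK 32,199.05
SEK 32,199.05 ÷ 0.567940 = ZAR 56,694.46
ZAR 56,694.46 × 0.0749504 = SGD 4,249.27

SGD 4,249.27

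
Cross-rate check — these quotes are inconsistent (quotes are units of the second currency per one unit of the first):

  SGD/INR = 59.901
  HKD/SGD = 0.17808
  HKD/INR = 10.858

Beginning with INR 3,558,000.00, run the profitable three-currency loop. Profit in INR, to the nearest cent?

Profit: INR 63,650.70

Profitable loop is INR → SGD → HKD → INR:
INR 3,558,000.00 ÷ 59.901 = SGD 59,398.01
SGD 59,398.01 ÷ 0.17808 = HKD 333,546.76
HKD 333,546.76 × 10.858 = INR 3,621,650.70
Profit = INR 3,621,650.70 − INR 3,558,000.00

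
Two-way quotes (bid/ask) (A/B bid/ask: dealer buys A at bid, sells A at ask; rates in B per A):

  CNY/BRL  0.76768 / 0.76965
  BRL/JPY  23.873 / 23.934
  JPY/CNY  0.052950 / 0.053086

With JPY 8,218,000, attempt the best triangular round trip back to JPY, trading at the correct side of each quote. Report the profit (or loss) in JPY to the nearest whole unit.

Net profit: JPY 185,836

Best loop JPY → BRL → CNY → JPY:
JPY 8,218,000 ÷ 23.934 (buy BRL at ask) = BRL 343,360.91
BRL 343,360.91 ÷ 0.76965 (buy CNY at ask) = CNY 446,126.04
CNY 446,126.04 ÷ 0.053086 (buy JPY at ask) = JPY 8,403,836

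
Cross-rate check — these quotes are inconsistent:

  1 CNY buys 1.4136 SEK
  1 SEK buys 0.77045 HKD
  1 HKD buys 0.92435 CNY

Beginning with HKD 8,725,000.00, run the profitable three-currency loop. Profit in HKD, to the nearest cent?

Profit: HKD 58,606.62

Profitable loop is HKD → CNY → SEK → HKD:
HKD 8,725,000.00 × 0.92435 = CNY 8,064,953.75
CNY 8,064,953.75 × 1.4136 = SEK 11,400,618.62
SEK 11,400,618.62 × 0.77045 = HKD 8,783,606.62
Profit = HKD 8,783,606.62 − HKD 8,725,000.00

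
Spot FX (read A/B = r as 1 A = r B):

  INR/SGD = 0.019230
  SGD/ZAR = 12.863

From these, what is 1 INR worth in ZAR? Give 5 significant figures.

INR/ZAR = 0.24736

1 INR × 0.019230 = 0.01923 SGD
0.01923 SGD × 12.863 = 0.247355 ZAR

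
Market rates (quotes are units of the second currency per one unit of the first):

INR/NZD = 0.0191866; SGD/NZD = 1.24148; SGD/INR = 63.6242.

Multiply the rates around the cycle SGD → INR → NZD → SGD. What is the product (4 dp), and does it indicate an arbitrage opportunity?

Around SGD → INR → NZD → SGD: 1 × 63.6242 × 0.0191866 ÷ 1.24148 = 0.983288
Product < 1; profitable direction is SGD → NZD → INR → SGD.

0.9833 (arbitrage exists)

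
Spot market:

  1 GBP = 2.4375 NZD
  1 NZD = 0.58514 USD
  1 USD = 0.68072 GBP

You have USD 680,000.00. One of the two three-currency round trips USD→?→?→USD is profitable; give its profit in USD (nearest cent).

Profit: USD 20,383.64

Profitable loop is USD → NZD → GBP → USD:
USD 680,000.00 ÷ 0.58514 = NZD 1,162,115.05
NZD 1,162,115.05 ÷ 2.4375 = GBP 476,765.15
GBP 476,765.15 ÷ 0.68072 = USD 700,383.64
Profit = USD 700,383.64 − USD 680,000.00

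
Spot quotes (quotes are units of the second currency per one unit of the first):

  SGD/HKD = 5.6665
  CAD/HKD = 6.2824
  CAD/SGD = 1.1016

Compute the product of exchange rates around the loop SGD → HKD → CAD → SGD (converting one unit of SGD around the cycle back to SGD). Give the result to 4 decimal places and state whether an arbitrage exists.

Around SGD → HKD → CAD → SGD: 1 × 5.6665 ÷ 6.2824 × 1.1016 = 0.993604
Product < 1; profitable direction is SGD → CAD → HKD → SGD.

0.9936 (arbitrage exists)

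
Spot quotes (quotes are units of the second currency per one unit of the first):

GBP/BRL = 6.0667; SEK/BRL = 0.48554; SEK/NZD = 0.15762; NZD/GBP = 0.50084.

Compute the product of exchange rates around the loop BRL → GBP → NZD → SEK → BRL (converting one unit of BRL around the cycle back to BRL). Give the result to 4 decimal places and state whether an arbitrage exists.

1.0138 (arbitrage exists)

Around BRL → GBP → NZD → SEK → BRL: 1 ÷ 6.0667 ÷ 0.50084 ÷ 0.15762 × 0.48554 = 1.013823
Product > 1; profitable direction is BRL → GBP → NZD → SEK → BRL.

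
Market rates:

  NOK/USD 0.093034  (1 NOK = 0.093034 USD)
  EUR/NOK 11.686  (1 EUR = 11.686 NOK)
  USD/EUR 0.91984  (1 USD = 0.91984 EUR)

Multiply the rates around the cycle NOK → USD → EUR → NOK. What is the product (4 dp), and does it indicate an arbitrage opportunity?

Around NOK → USD → EUR → NOK: 1 × 0.093034 × 0.91984 × 11.686 = 1.000046
Product ≈ 1 (deviation 0.005%, within rounding noise).

1.0000 (no arbitrage)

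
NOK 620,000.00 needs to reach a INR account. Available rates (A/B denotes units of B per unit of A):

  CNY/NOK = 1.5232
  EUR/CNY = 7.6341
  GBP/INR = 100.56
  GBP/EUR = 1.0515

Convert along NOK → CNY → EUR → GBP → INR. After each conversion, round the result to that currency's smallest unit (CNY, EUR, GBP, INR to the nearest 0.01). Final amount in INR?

INR 5,099,092.90

NOK 620,000.00 ÷ 1.5232 = CNY 407,037.82
CNY 407,037.82 ÷ 7.6341 = EUR 53,318.38
EUR 53,318.38 ÷ 1.0515 = GBP 50,706.97
GBP 50,706.97 × 100.56 = INR 5,099,092.90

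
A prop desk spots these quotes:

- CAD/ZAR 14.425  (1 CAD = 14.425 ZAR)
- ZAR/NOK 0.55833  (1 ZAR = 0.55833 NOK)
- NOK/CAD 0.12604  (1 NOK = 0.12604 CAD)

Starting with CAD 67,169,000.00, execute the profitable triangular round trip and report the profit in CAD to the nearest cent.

Profitable loop is CAD → ZAR → NOK → CAD:
CAD 67,169,000.00 × 14.425 = ZAR 968,912,825.00
ZAR 968,912,825.00 × 0.55833 = NOK 540,973,097.58
NOK 540,973,097.58 × 0.12604 = CAD 68,184,249.22
Profit = CAD 68,184,249.22 − CAD 67,169,000.00

Profit: CAD 1,015,249.22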